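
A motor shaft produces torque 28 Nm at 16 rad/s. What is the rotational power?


Given: tau = 28 Nm, omega = 16 rad/s
Using P = tau * omega
P = 28 * 16
P = 448 W

448 W


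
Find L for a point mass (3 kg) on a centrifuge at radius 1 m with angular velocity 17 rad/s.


Given: m = 3 kg, r = 1 m, omega = 17 rad/s
For a point mass: I = m*r^2
I = 3*1^2 = 3*1 = 3
L = I*omega = 3*17
L = 51 kg*m^2/s

51 kg*m^2/s


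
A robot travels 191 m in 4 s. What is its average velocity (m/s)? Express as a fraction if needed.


Given: distance d = 191 m, time t = 4 s
Using v = d / t
v = 191 / 4
v = 191/4 m/s

191/4 m/s


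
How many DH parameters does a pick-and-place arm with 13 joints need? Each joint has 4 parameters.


Given: 13 joints, 4 DH parameters per joint (d, theta, a, alpha)
Total DH parameters = number_of_joints * 4
Total = 13 * 4
Total = 52

52


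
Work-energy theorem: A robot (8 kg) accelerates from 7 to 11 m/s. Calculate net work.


Given: m = 8 kg, v0 = 7 m/s, v = 11 m/s
Using W = (1/2)*m*(v^2 - v0^2)
v^2 = 11^2 = 121
v0^2 = 7^2 = 49
v^2 - v0^2 = 121 - 49 = 72
W = (1/2)*8*72 = 288 J

288 J


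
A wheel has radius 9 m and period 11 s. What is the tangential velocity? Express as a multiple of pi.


Given: radius r = 9 m, period T = 11 s
Using v = 2*pi*r / T
v = 2*pi*9 / 11
v = 18*pi / 11
v = 18/11*pi m/s

18/11*pi m/s


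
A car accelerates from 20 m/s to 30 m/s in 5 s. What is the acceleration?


Given: initial velocity v0 = 20 m/s, final velocity v = 30 m/s, time t = 5 s
Using a = (v - v0) / t
a = (30 - 20) / 5
a = 10 / 5
a = 2 m/s^2

2 m/s^2


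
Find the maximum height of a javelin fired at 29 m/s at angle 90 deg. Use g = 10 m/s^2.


Given: v0 = 29 m/s, theta = 90 deg, g = 10 m/s^2
sin^2(90) = 1
Using H = v0^2 * sin^2(theta) / (2*g)
H = 29^2 * 1 / (2*10)
H = 841 * 1 / 20
H = 841 / 20
H = 841/20 m

841/20 m


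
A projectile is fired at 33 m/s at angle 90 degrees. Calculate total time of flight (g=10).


Given: v0 = 33 m/s, theta = 90 deg, g = 10 m/s^2
sin(90) = 1
Using T = 2*v0*sin(theta) / g
T = 2*33*1 / 10
T = 66 / 10
T = 33/5 s

33/5 s


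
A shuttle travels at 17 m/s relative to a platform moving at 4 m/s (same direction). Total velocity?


Given: object velocity = 17 m/s, platform velocity = 4 m/s (same direction)
Using classical velocity addition: v_total = v_object + v_platform
v_total = 17 + 4
v_total = 21 m/s

21 m/s


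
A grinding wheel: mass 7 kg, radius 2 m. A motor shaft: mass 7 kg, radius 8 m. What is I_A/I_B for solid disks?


Given: M1=7 kg, R1=2 m, M2=7 kg, R2=8 m
For a disk: I = (1/2)*M*R^2, so I_A/I_B = (M1*R1^2)/(M2*R2^2)
M1*R1^2 = 7*4 = 28
M2*R2^2 = 7*64 = 448
I_A/I_B = 28/448 = 1/16

1/16


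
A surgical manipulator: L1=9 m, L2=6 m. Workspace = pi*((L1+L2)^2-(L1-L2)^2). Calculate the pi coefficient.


Given: L1 = 9, L2 = 6
(L1+L2)^2 = (15)^2 = 225
(L1-L2)^2 = (3)^2 = 9
Difference = 225 - 9 = 216
This equals 4*L1*L2 = 4*9*6 = 216
Workspace area = 216*pi

216


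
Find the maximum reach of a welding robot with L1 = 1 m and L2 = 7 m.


Given: L1 = 1 m, L2 = 7 m
For a 2-link planar arm, max reach = L1 + L2 (fully extended)
Max reach = 1 + 7
Max reach = 8 m

8 m


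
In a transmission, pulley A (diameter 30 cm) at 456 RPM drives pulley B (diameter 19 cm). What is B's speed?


Given: D1 = 30 cm, w1 = 456 RPM, D2 = 19 cm
Using D1*w1 = D2*w2
w2 = D1*w1 / D2
w2 = 30*456 / 19
w2 = 13680 / 19
w2 = 720 RPM

720 RPM


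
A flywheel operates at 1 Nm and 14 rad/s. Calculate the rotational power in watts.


Given: tau = 1 Nm, omega = 14 rad/s
Using P = tau * omega
P = 1 * 14
P = 14 W

14 W


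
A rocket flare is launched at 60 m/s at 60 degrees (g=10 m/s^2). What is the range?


Given: v0 = 60 m/s, theta = 60 deg, g = 10 m/s^2
sin(2*60) = sin(120) = sqrt(3)/2
Using R = v0^2 * sin(2*theta) / g
R = 60^2 * (sqrt(3)/2) / 10
R = 3600 * sqrt(3) / 20
R = 180*sqrt(3) m

180*sqrt(3) m


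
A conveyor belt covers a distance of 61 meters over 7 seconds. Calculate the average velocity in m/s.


Given: distance d = 61 m, time t = 7 s
Using v = d / t
v = 61 / 7
v = 61/7 m/s

61/7 m/s


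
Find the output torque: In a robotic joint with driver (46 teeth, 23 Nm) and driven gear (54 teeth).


Given: N1 = 46, N2 = 54, T1 = 23 Nm
Using T2/T1 = N2/N1
T2 = T1 * N2 / N1
T2 = 23 * 54 / 46
T2 = 1242 / 46
T2 = 27 Nm

27 Nm


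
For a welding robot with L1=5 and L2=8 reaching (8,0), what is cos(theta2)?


Given: L1 = 5, L2 = 8, target (x, y) = (8, 0)
Using cos(theta2) = (x^2 + y^2 - L1^2 - L2^2) / (2*L1*L2)
x^2 + y^2 = 8^2 + 0 = 64
L1^2 + L2^2 = 25 + 64 = 89
Numerator = 64 - 89 = -25
Denominator = 2*5*8 = 80
cos(theta2) = -25/80 = -5/16

-5/16


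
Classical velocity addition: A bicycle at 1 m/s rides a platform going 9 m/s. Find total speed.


Given: object velocity = 1 m/s, platform velocity = 9 m/s (same direction)
Using classical velocity addition: v_total = v_object + v_platform
v_total = 1 + 9
v_total = 10 m/s

10 m/s


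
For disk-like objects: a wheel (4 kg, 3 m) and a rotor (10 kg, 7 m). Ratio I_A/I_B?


Given: M1=4 kg, R1=3 m, M2=10 kg, R2=7 m
For a disk: I = (1/2)*M*R^2, so I_A/I_B = (M1*R1^2)/(M2*R2^2)
M1*R1^2 = 4*9 = 36
M2*R2^2 = 10*49 = 490
I_A/I_B = 36/490 = 18/245

18/245


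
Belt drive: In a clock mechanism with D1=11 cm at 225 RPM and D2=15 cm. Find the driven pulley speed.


Given: D1 = 11 cm, w1 = 225 RPM, D2 = 15 cm
Using D1*w1 = D2*w2
w2 = D1*w1 / D2
w2 = 11*225 / 15
w2 = 2475 / 15
w2 = 165 RPM

165 RPM


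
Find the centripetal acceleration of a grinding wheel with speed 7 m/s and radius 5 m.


Given: v = 7 m/s, r = 5 m
Using a_c = v^2 / r
a_c = 7^2 / 5
a_c = 49 / 5
a_c = 49/5 m/s^2

49/5 m/s^2


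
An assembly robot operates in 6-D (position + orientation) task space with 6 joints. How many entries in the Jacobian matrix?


Given: task space dimension = 6, joints = 6
Jacobian is a 6 x 6 matrix
Total entries = rows * columns
Total = 6 * 6
Total = 36

36


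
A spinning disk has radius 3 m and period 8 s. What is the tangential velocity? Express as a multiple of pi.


Given: radius r = 3 m, period T = 8 s
Using v = 2*pi*r / T
v = 2*pi*3 / 8
v = 6*pi / 8
v = 3/4*pi m/s

3/4*pi m/s


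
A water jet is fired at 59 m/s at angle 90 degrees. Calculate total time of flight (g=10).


Given: v0 = 59 m/s, theta = 90 deg, g = 10 m/s^2
sin(90) = 1
Using T = 2*v0*sin(theta) / g
T = 2*59*1 / 10
T = 118 / 10
T = 59/5 s

59/5 s


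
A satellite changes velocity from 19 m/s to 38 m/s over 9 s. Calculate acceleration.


Given: initial velocity v0 = 19 m/s, final velocity v = 38 m/s, time t = 9 s
Using a = (v - v0) / t
a = (38 - 19) / 9
a = 19 / 9
a = 19/9 m/s^2

19/9 m/s^2


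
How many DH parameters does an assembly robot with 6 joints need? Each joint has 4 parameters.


Given: 6 joints, 4 DH parameters per joint (d, theta, a, alpha)
Total DH parameters = number_of_joints * 4
Total = 6 * 4
Total = 24

24


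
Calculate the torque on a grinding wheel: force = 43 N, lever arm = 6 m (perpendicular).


Given: F = 43 N, r = 6 m, angle = 90 deg (perpendicular)
Using tau = F * r * sin(90)
sin(90) = 1
tau = 43 * 6 * 1
tau = 258 Nm

258 Nm


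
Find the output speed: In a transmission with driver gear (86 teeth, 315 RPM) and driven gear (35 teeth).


Given: N1 = 86 teeth, w1 = 315 RPM, N2 = 35 teeth
Using N1*w1 = N2*w2
w2 = N1*w1 / N2
w2 = 86*315 / 35
w2 = 27090 / 35
w2 = 774 RPM

774 RPM


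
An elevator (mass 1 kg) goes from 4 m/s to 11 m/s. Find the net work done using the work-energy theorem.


Given: m = 1 kg, v0 = 4 m/s, v = 11 m/s
Using W = (1/2)*m*(v^2 - v0^2)
v^2 = 11^2 = 121
v0^2 = 4^2 = 16
v^2 - v0^2 = 121 - 16 = 105
W = (1/2)*1*105 = 105/2 J

105/2 J


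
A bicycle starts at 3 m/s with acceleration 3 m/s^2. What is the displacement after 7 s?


Given: v0 = 3 m/s, a = 3 m/s^2, t = 7 s
Using s = v0*t + (1/2)*a*t^2
s = 3*7 + (1/2)*3*7^2
s = 21 + (1/2)*147
s = 21 + 147/2
s = 189/2

189/2 m


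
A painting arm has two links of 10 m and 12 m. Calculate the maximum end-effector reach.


Given: L1 = 10 m, L2 = 12 m
For a 2-link planar arm, max reach = L1 + L2 (fully extended)
Max reach = 10 + 12
Max reach = 22 m

22 m


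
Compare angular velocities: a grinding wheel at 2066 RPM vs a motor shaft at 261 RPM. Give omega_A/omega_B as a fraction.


Given: RPM_A = 2066, RPM_B = 261
omega = 2*pi*RPM/60, so omega_A/omega_B = RPM_A / RPM_B
omega_A/omega_B = 2066 / 261
omega_A/omega_B = 2066/261

2066/261


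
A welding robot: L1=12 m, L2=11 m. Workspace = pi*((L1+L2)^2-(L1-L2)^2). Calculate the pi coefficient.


Given: L1 = 12, L2 = 11
(L1+L2)^2 = (23)^2 = 529
(L1-L2)^2 = (1)^2 = 1
Difference = 529 - 1 = 528
This equals 4*L1*L2 = 4*12*11 = 528
Workspace area = 528*pi

528


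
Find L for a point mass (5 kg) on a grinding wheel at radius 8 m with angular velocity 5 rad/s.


Given: m = 5 kg, r = 8 m, omega = 5 rad/s
For a point mass: I = m*r^2
I = 5*8^2 = 5*64 = 320
L = I*omega = 320*5
L = 1600 kg*m^2/s

1600 kg*m^2/s


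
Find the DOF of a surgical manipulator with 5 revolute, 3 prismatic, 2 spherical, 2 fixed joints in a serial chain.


Given: serial robot with 5 revolute, 3 prismatic, 2 spherical, 2 fixed joints
DOF contribution per joint type: revolute=1, prismatic=1, spherical=3, fixed=0
DOF = 5*1 + 3*1 + 2*3 + 2*0
DOF = 14

14


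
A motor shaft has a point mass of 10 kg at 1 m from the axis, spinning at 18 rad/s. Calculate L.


Given: m = 10 kg, r = 1 m, omega = 18 rad/s
For a point mass: I = m*r^2
I = 10*1^2 = 10*1 = 10
L = I*omega = 10*18
L = 180 kg*m^2/s

180 kg*m^2/s


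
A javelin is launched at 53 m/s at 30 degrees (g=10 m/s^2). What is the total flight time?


Given: v0 = 53 m/s, theta = 30 deg, g = 10 m/s^2
sin(30) = 1/2
Using T = 2*v0*sin(theta) / g
T = 2*53*1/2 / 10
T = 53 / 10
T = 53/10 s

53/10 s


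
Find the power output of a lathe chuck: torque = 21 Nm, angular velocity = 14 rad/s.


Given: tau = 21 Nm, omega = 14 rad/s
Using P = tau * omega
P = 21 * 14
P = 294 W

294 W


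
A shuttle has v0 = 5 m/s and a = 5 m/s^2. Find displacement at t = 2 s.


Given: v0 = 5 m/s, a = 5 m/s^2, t = 2 s
Using s = v0*t + (1/2)*a*t^2
s = 5*2 + (1/2)*5*2^2
s = 10 + (1/2)*20
s = 10 + 10
s = 20

20 m


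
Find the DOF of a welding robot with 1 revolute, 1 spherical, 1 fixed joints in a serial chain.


Given: serial robot with 1 revolute, 1 spherical, 1 fixed joints
DOF contribution per joint type: revolute=1, prismatic=1, spherical=3, fixed=0
DOF = 1*1 + 1*3 + 1*0
DOF = 4

4


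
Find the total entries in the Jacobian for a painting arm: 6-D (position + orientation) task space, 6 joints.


Given: task space dimension = 6, joints = 6
Jacobian is a 6 x 6 matrix
Total entries = rows * columns
Total = 6 * 6
Total = 36

36


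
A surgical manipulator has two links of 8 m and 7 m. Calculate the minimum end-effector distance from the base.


Given: L1 = 8 m, L2 = 7 m
For a 2-link planar arm, min reach = |L1 - L2| (second link folded back)
Min reach = |8 - 7|
Min reach = 1 m

1 m


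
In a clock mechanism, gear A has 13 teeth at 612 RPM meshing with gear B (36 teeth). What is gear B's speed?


Given: N1 = 13 teeth, w1 = 612 RPM, N2 = 36 teeth
Using N1*w1 = N2*w2
w2 = N1*w1 / N2
w2 = 13*612 / 36
w2 = 7956 / 36
w2 = 221 RPM

221 RPM


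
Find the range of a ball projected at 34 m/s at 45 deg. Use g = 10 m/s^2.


Given: v0 = 34 m/s, theta = 45 deg, g = 10 m/s^2
sin(2*45) = sin(90) = 1
Using R = v0^2 * sin(2*theta) / g
R = 34^2 * 1 / 10
R = 1156 / 10
R = 578/5 m

578/5 m


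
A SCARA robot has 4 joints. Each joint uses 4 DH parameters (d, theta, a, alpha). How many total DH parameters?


Given: 4 joints, 4 DH parameters per joint (d, theta, a, alpha)
Total DH parameters = number_of_joints * 4
Total = 4 * 4
Total = 16

16


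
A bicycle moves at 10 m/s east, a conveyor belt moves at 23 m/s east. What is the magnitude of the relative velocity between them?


Given: v_A = 10 m/s east, v_B = 23 m/s east
Both move in the same direction; relative speed = |v_A - v_B|
|10 - 23| = |-13|
= 13 m/s

13 m/s


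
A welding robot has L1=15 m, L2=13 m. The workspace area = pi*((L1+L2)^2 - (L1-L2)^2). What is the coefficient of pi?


Given: L1 = 15, L2 = 13
(L1+L2)^2 = (28)^2 = 784
(L1-L2)^2 = (2)^2 = 4
Difference = 784 - 4 = 780
This equals 4*L1*L2 = 4*15*13 = 780
Workspace area = 780*pi

780


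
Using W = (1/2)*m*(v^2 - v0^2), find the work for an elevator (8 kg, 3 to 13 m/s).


Given: m = 8 kg, v0 = 3 m/s, v = 13 m/s
Using W = (1/2)*m*(v^2 - v0^2)
v^2 = 13^2 = 169
v0^2 = 3^2 = 9
v^2 - v0^2 = 169 - 9 = 160
W = (1/2)*8*160 = 640 J

640 J


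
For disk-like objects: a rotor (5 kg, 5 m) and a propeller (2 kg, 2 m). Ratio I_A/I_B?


Given: M1=5 kg, R1=5 m, M2=2 kg, R2=2 m
For a disk: I = (1/2)*M*R^2, so I_A/I_B = (M1*R1^2)/(M2*R2^2)
M1*R1^2 = 5*25 = 125
M2*R2^2 = 2*4 = 8
I_A/I_B = 125/8 = 125/8

125/8


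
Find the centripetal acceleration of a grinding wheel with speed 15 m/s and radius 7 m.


Given: v = 15 m/s, r = 7 m
Using a_c = v^2 / r
a_c = 15^2 / 7
a_c = 225 / 7
a_c = 225/7 m/s^2

225/7 m/s^2


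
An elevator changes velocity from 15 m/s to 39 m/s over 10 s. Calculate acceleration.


Given: initial velocity v0 = 15 m/s, final velocity v = 39 m/s, time t = 10 s
Using a = (v - v0) / t
a = (39 - 15) / 10
a = 24 / 10
a = 12/5 m/s^2

12/5 m/s^2


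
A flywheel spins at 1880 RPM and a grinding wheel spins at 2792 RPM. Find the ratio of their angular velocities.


Given: RPM_A = 1880, RPM_B = 2792
omega = 2*pi*RPM/60, so omega_A/omega_B = RPM_A / RPM_B
omega_A/omega_B = 1880 / 2792
omega_A/omega_B = 235/349

235/349


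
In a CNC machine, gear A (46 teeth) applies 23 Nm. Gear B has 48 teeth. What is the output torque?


Given: N1 = 46, N2 = 48, T1 = 23 Nm
Using T2/T1 = N2/N1
T2 = T1 * N2 / N1
T2 = 23 * 48 / 46
T2 = 1104 / 46
T2 = 24 Nm

24 Nm


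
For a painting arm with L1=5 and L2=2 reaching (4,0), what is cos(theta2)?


Given: L1 = 5, L2 = 2, target (x, y) = (4, 0)
Using cos(theta2) = (x^2 + y^2 - L1^2 - L2^2) / (2*L1*L2)
x^2 + y^2 = 4^2 + 0 = 16
L1^2 + L2^2 = 25 + 4 = 29
Numerator = 16 - 29 = -13
Denominator = 2*5*2 = 20
cos(theta2) = -13/20 = -13/20

-13/20


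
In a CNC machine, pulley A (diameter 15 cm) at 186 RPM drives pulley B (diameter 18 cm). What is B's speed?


Given: D1 = 15 cm, w1 = 186 RPM, D2 = 18 cm
Using D1*w1 = D2*w2
w2 = D1*w1 / D2
w2 = 15*186 / 18
w2 = 2790 / 18
w2 = 155 RPM

155 RPM


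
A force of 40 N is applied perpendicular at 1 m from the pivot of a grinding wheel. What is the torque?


Given: F = 40 N, r = 1 m, angle = 90 deg (perpendicular)
Using tau = F * r * sin(90)
sin(90) = 1
tau = 40 * 1 * 1
tau = 40 Nm

40 Nm


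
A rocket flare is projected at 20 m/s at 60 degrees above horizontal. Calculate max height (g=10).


Given: v0 = 20 m/s, theta = 60 deg, g = 10 m/s^2
sin^2(60) = 3/4
Using H = v0^2 * sin^2(theta) / (2*g)
H = 20^2 * 3/4 / (2*10)
H = 400 * 3/4 / 20
H = 300 / 20
H = 15 m

15 m


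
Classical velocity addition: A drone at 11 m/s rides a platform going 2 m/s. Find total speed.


Given: object velocity = 11 m/s, platform velocity = 2 m/s (same direction)
Using classical velocity addition: v_total = v_object + v_platform
v_total = 11 + 2
v_total = 13 m/s

13 m/s


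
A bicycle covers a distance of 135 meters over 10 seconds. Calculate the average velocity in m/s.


Given: distance d = 135 m, time t = 10 s
Using v = d / t
v = 135 / 10
v = 27/2 m/s

27/2 m/s


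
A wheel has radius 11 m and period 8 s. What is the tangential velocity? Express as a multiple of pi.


Given: radius r = 11 m, period T = 8 s
Using v = 2*pi*r / T
v = 2*pi*11 / 8
v = 22*pi / 8
v = 11/4*pi m/s

11/4*pi m/s


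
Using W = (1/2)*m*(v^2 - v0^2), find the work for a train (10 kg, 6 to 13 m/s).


Given: m = 10 kg, v0 = 6 m/s, v = 13 m/s
Using W = (1/2)*m*(v^2 - v0^2)
v^2 = 13^2 = 169
v0^2 = 6^2 = 36
v^2 - v0^2 = 169 - 36 = 133
W = (1/2)*10*133 = 665 J

665 J


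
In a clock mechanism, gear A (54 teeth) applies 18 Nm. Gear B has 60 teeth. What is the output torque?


Given: N1 = 54, N2 = 60, T1 = 18 Nm
Using T2/T1 = N2/N1
T2 = T1 * N2 / N1
T2 = 18 * 60 / 54
T2 = 1080 / 54
T2 = 20 Nm

20 Nm


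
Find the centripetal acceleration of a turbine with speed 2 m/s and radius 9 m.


Given: v = 2 m/s, r = 9 m
Using a_c = v^2 / r
a_c = 2^2 / 9
a_c = 4 / 9
a_c = 4/9 m/s^2

4/9 m/s^2


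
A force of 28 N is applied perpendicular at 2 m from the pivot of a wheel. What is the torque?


Given: F = 28 N, r = 2 m, angle = 90 deg (perpendicular)
Using tau = F * r * sin(90)
sin(90) = 1
tau = 28 * 2 * 1
tau = 56 Nm

56 Nm


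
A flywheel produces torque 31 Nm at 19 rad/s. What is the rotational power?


Given: tau = 31 Nm, omega = 19 rad/s
Using P = tau * omega
P = 31 * 19
P = 589 W

589 W


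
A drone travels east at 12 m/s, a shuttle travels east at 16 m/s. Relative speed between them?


Given: v_A = 12 m/s east, v_B = 16 m/s east
Both move in the same direction; relative speed = |v_A - v_B|
|12 - 16| = |-4|
= 4 m/s

4 m/s


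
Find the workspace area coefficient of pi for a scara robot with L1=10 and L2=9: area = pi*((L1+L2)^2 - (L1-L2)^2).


Given: L1 = 10, L2 = 9
(L1+L2)^2 = (19)^2 = 361
(L1-L2)^2 = (1)^2 = 1
Difference = 361 - 1 = 360
This equals 4*L1*L2 = 4*10*9 = 360
Workspace area = 360*pi

360


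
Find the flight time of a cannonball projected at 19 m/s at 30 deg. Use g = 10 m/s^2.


Given: v0 = 19 m/s, theta = 30 deg, g = 10 m/s^2
sin(30) = 1/2
Using T = 2*v0*sin(theta) / g
T = 2*19*1/2 / 10
T = 19 / 10
T = 19/10 s

19/10 s


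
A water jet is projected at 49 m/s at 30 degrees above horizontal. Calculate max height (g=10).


Given: v0 = 49 m/s, theta = 30 deg, g = 10 m/s^2
sin^2(30) = 1/4
Using H = v0^2 * sin^2(theta) / (2*g)
H = 49^2 * 1/4 / (2*10)
H = 2401 * 1/4 / 20
H = 2401/4 / 20
H = 2401/80 m

2401/80 m


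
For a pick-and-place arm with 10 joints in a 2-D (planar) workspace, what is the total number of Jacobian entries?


Given: task space dimension = 2, joints = 10
Jacobian is a 2 x 10 matrix
Total entries = rows * columns
Total = 2 * 10
Total = 20

20


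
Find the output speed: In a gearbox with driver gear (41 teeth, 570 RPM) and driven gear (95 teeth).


Given: N1 = 41 teeth, w1 = 570 RPM, N2 = 95 teeth
Using N1*w1 = N2*w2
w2 = N1*w1 / N2
w2 = 41*570 / 95
w2 = 23370 / 95
w2 = 246 RPM

246 RPM


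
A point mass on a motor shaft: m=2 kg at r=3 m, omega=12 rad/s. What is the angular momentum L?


Given: m = 2 kg, r = 3 m, omega = 12 rad/s
For a point mass: I = m*r^2
I = 2*3^2 = 2*9 = 18
L = I*omega = 18*12
L = 216 kg*m^2/s

216 kg*m^2/s


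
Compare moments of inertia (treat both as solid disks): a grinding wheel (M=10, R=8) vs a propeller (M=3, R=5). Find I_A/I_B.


Given: M1=10 kg, R1=8 m, M2=3 kg, R2=5 m
For a disk: I = (1/2)*M*R^2, so I_A/I_B = (M1*R1^2)/(M2*R2^2)
M1*R1^2 = 10*64 = 640
M2*R2^2 = 3*25 = 75
I_A/I_B = 640/75 = 128/15

128/15


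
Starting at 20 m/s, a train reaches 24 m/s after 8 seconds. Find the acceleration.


Given: initial velocity v0 = 20 m/s, final velocity v = 24 m/s, time t = 8 s
Using a = (v - v0) / t
a = (24 - 20) / 8
a = 4 / 8
a = 1/2 m/s^2

1/2 m/s^2


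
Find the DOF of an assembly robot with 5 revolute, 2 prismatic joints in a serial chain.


Given: serial robot with 5 revolute, 2 prismatic joints
DOF contribution per joint type: revolute=1, prismatic=1, spherical=3, fixed=0
DOF = 5*1 + 2*1
DOF = 7

7


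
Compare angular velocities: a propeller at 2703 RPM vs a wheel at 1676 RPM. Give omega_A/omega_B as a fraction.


Given: RPM_A = 2703, RPM_B = 1676
omega = 2*pi*RPM/60, so omega_A/omega_B = RPM_A / RPM_B
omega_A/omega_B = 2703 / 1676
omega_A/omega_B = 2703/1676

2703/1676


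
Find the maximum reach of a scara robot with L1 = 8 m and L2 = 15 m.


Given: L1 = 8 m, L2 = 15 m
For a 2-link planar arm, max reach = L1 + L2 (fully extended)
Max reach = 8 + 15
Max reach = 23 m

23 m


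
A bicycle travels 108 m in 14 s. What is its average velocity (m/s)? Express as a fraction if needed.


Given: distance d = 108 m, time t = 14 s
Using v = d / t
v = 108 / 14
v = 54/7 m/s

54/7 m/s


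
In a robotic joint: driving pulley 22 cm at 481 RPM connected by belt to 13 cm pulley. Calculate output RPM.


Given: D1 = 22 cm, w1 = 481 RPM, D2 = 13 cm
Using D1*w1 = D2*w2
w2 = D1*w1 / D2
w2 = 22*481 / 13
w2 = 10582 / 13
w2 = 814 RPM

814 RPM


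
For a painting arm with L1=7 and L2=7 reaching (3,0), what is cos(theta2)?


Given: L1 = 7, L2 = 7, target (x, y) = (3, 0)
Using cos(theta2) = (x^2 + y^2 - L1^2 - L2^2) / (2*L1*L2)
x^2 + y^2 = 3^2 + 0 = 9
L1^2 + L2^2 = 49 + 49 = 98
Numerator = 9 - 98 = -89
Denominator = 2*7*7 = 98
cos(theta2) = -89/98 = -89/98

-89/98


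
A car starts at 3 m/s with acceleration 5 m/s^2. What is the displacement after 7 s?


Given: v0 = 3 m/s, a = 5 m/s^2, t = 7 s
Using s = v0*t + (1/2)*a*t^2
s = 3*7 + (1/2)*5*7^2
s = 21 + (1/2)*245
s = 21 + 245/2
s = 287/2

287/2 m


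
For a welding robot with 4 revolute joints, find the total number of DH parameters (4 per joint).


Given: 4 joints, 4 DH parameters per joint (d, theta, a, alpha)
Total DH parameters = number_of_joints * 4
Total = 4 * 4
Total = 16

16


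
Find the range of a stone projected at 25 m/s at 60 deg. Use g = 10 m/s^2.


Given: v0 = 25 m/s, theta = 60 deg, g = 10 m/s^2
sin(2*60) = sin(120) = sqrt(3)/2
Using R = v0^2 * sin(2*theta) / g
R = 25^2 * (sqrt(3)/2) / 10
R = 625 * sqrt(3) / 20
R = 125/4*sqrt(3) m

125/4*sqrt(3) m


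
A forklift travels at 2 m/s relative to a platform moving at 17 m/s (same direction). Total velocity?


Given: object velocity = 2 m/s, platform velocity = 17 m/s (same direction)
Using classical velocity addition: v_total = v_object + v_platform
v_total = 2 + 17
v_total = 19 m/s

19 m/s


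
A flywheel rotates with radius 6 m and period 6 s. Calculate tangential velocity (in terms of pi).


Given: radius r = 6 m, period T = 6 s
Using v = 2*pi*r / T
v = 2*pi*6 / 6
v = 12*pi / 6
v = 2*pi m/s

2*pi m/s


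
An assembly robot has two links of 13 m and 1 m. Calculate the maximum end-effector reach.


Given: L1 = 13 m, L2 = 1 m
For a 2-link planar arm, max reach = L1 + L2 (fully extended)
Max reach = 13 + 1
Max reach = 14 m

14 m


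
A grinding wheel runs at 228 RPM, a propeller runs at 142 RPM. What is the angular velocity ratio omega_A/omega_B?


Given: RPM_A = 228, RPM_B = 142
omega = 2*pi*RPM/60, so omega_A/omega_B = RPM_A / RPM_B
omega_A/omega_B = 228 / 142
omega_A/omega_B = 114/71

114/71


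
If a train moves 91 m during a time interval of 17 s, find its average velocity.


Given: distance d = 91 m, time t = 17 s
Using v = d / t
v = 91 / 17
v = 91/17 m/s

91/17 m/s


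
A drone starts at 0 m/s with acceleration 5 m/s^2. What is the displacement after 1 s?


Given: v0 = 0 m/s, a = 5 m/s^2, t = 1 s
Using s = v0*t + (1/2)*a*t^2
s = 0*1 + (1/2)*5*1^2
s = 0 + (1/2)*5
s = 0 + 5/2
s = 5/2

5/2 m


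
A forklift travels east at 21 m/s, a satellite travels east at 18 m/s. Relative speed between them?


Given: v_A = 21 m/s east, v_B = 18 m/s east
Both move in the same direction; relative speed = |v_A - v_B|
|21 - 18| = |3|
= 3 m/s

3 m/s


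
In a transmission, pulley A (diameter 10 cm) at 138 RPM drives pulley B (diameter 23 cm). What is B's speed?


Given: D1 = 10 cm, w1 = 138 RPM, D2 = 23 cm
Using D1*w1 = D2*w2
w2 = D1*w1 / D2
w2 = 10*138 / 23
w2 = 1380 / 23
w2 = 60 RPM

60 RPM


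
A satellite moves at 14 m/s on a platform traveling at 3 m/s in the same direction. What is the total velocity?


Given: object velocity = 14 m/s, platform velocity = 3 m/s (same direction)
Using classical velocity addition: v_total = v_object + v_platform
v_total = 14 + 3
v_total = 17 m/s

17 m/s


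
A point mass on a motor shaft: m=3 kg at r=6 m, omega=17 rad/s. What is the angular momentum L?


Given: m = 3 kg, r = 6 m, omega = 17 rad/s
For a point mass: I = m*r^2
I = 3*6^2 = 3*36 = 108
L = I*omega = 108*17
L = 1836 kg*m^2/s

1836 kg*m^2/s


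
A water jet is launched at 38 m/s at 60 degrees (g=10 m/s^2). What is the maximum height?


Given: v0 = 38 m/s, theta = 60 deg, g = 10 m/s^2
sin^2(60) = 3/4
Using H = v0^2 * sin^2(theta) / (2*g)
H = 38^2 * 3/4 / (2*10)
H = 1444 * 3/4 / 20
H = 1083 / 20
H = 1083/20 m

1083/20 m


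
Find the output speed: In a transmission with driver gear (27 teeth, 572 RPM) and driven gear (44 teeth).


Given: N1 = 27 teeth, w1 = 572 RPM, N2 = 44 teeth
Using N1*w1 = N2*w2
w2 = N1*w1 / N2
w2 = 27*572 / 44
w2 = 15444 / 44
w2 = 351 RPM

351 RPM


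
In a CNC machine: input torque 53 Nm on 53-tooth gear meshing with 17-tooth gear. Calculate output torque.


Given: N1 = 53, N2 = 17, T1 = 53 Nm
Using T2/T1 = N2/N1
T2 = T1 * N2 / N1
T2 = 53 * 17 / 53
T2 = 901 / 53
T2 = 17 Nm

17 Nm


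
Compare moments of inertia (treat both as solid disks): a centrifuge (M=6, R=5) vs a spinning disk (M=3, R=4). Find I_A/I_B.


Given: M1=6 kg, R1=5 m, M2=3 kg, R2=4 m
For a disk: I = (1/2)*M*R^2, so I_A/I_B = (M1*R1^2)/(M2*R2^2)
M1*R1^2 = 6*25 = 150
M2*R2^2 = 3*16 = 48
I_A/I_B = 150/48 = 25/8

25/8


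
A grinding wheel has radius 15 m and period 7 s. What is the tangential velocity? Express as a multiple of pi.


Given: radius r = 15 m, period T = 7 s
Using v = 2*pi*r / T
v = 2*pi*15 / 7
v = 30*pi / 7
v = 30/7*pi m/s

30/7*pi m/s


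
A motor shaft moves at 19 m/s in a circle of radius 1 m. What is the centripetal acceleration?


Given: v = 19 m/s, r = 1 m
Using a_c = v^2 / r
a_c = 19^2 / 1
a_c = 361 / 1
a_c = 361 m/s^2

361 m/s^2


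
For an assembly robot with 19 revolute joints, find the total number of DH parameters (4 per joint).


Given: 19 joints, 4 DH parameters per joint (d, theta, a, alpha)
Total DH parameters = number_of_joints * 4
Total = 19 * 4
Total = 76

76


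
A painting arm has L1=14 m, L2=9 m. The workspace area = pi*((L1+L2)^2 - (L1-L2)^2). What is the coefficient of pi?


Given: L1 = 14, L2 = 9
(L1+L2)^2 = (23)^2 = 529
(L1-L2)^2 = (5)^2 = 25
Difference = 529 - 25 = 504
This equals 4*L1*L2 = 4*14*9 = 504
Workspace area = 504*pi

504


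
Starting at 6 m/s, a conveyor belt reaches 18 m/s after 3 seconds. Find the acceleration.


Given: initial velocity v0 = 6 m/s, final velocity v = 18 m/s, time t = 3 s
Using a = (v - v0) / t
a = (18 - 6) / 3
a = 12 / 3
a = 4 m/s^2

4 m/s^2


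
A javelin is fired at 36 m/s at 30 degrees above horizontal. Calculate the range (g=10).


Given: v0 = 36 m/s, theta = 30 deg, g = 10 m/s^2
sin(2*30) = sin(60) = sqrt(3)/2
Using R = v0^2 * sin(2*theta) / g
R = 36^2 * (sqrt(3)/2) / 10
R = 1296 * sqrt(3) / 20
R = 324/5*sqrt(3) m

324/5*sqrt(3) m


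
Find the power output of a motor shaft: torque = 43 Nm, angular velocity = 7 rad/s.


Given: tau = 43 Nm, omega = 7 rad/s
Using P = tau * omega
P = 43 * 7
P = 301 W

301 W


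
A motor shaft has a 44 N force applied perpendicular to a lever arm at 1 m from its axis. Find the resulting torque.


Given: F = 44 N, r = 1 m, angle = 90 deg (perpendicular)
Using tau = F * r * sin(90)
sin(90) = 1
tau = 44 * 1 * 1
tau = 44 Nm

44 Nm


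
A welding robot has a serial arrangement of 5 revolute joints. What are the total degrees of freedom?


Given: serial robot with 5 revolute joints
DOF contribution per joint type: revolute=1, prismatic=1, spherical=3, fixed=0
DOF = 5*1
DOF = 5

5


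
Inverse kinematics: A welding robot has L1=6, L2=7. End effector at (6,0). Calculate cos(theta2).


Given: L1 = 6, L2 = 7, target (x, y) = (6, 0)
Using cos(theta2) = (x^2 + y^2 - L1^2 - L2^2) / (2*L1*L2)
x^2 + y^2 = 6^2 + 0 = 36
L1^2 + L2^2 = 36 + 49 = 85
Numerator = 36 - 85 = -49
Denominator = 2*6*7 = 84
cos(theta2) = -49/84 = -7/12

-7/12


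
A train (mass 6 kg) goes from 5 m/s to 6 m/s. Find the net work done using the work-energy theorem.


Given: m = 6 kg, v0 = 5 m/s, v = 6 m/s
Using W = (1/2)*m*(v^2 - v0^2)
v^2 = 6^2 = 36
v0^2 = 5^2 = 25
v^2 - v0^2 = 36 - 25 = 11
W = (1/2)*6*11 = 33 J

33 J


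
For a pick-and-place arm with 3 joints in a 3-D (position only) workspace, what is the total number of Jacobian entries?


Given: task space dimension = 3, joints = 3
Jacobian is a 3 x 3 matrix
Total entries = rows * columns
Total = 3 * 3
Total = 9

9


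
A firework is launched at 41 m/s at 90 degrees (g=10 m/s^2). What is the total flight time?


Given: v0 = 41 m/s, theta = 90 deg, g = 10 m/s^2
sin(90) = 1
Using T = 2*v0*sin(theta) / g
T = 2*41*1 / 10
T = 82 / 10
T = 41/5 s

41/5 s


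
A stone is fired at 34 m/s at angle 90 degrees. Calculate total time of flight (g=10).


Given: v0 = 34 m/s, theta = 90 deg, g = 10 m/s^2
sin(90) = 1
Using T = 2*v0*sin(theta) / g
T = 2*34*1 / 10
T = 68 / 10
T = 34/5 s

34/5 s


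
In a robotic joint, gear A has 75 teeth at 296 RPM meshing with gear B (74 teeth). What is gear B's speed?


Given: N1 = 75 teeth, w1 = 296 RPM, N2 = 74 teeth
Using N1*w1 = N2*w2
w2 = N1*w1 / N2
w2 = 75*296 / 74
w2 = 22200 / 74
w2 = 300 RPM

300 RPM


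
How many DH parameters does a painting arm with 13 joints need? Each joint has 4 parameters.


Given: 13 joints, 4 DH parameters per joint (d, theta, a, alpha)
Total DH parameters = number_of_joints * 4
Total = 13 * 4
Total = 52

52


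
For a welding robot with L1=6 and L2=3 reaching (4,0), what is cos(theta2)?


Given: L1 = 6, L2 = 3, target (x, y) = (4, 0)
Using cos(theta2) = (x^2 + y^2 - L1^2 - L2^2) / (2*L1*L2)
x^2 + y^2 = 4^2 + 0 = 16
L1^2 + L2^2 = 36 + 9 = 45
Numerator = 16 - 45 = -29
Denominator = 2*6*3 = 36
cos(theta2) = -29/36 = -29/36

-29/36


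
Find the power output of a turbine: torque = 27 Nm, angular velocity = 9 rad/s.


Given: tau = 27 Nm, omega = 9 rad/s
Using P = tau * omega
P = 27 * 9
P = 243 W

243 W


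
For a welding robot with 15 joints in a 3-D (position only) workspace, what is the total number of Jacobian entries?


Given: task space dimension = 3, joints = 15
Jacobian is a 3 x 15 matrix
Total entries = rows * columns
Total = 3 * 15
Total = 45

45


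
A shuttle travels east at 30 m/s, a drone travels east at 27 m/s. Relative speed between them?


Given: v_A = 30 m/s east, v_B = 27 m/s east
Both move in the same direction; relative speed = |v_A - v_B|
|30 - 27| = |3|
= 3 m/s

3 m/s


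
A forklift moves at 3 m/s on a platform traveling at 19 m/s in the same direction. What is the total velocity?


Given: object velocity = 3 m/s, platform velocity = 19 m/s (same direction)
Using classical velocity addition: v_total = v_object + v_platform
v_total = 3 + 19
v_total = 22 m/s

22 m/s


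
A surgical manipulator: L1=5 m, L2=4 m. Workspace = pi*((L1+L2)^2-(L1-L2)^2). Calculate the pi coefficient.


Given: L1 = 5, L2 = 4
(L1+L2)^2 = (9)^2 = 81
(L1-L2)^2 = (1)^2 = 1
Difference = 81 - 1 = 80
This equals 4*L1*L2 = 4*5*4 = 80
Workspace area = 80*pi

80


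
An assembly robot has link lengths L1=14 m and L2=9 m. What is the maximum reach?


Given: L1 = 14 m, L2 = 9 m
For a 2-link planar arm, max reach = L1 + L2 (fully extended)
Max reach = 14 + 9
Max reach = 23 m

23 m


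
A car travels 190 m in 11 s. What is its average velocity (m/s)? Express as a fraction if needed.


Given: distance d = 190 m, time t = 11 s
Using v = d / t
v = 190 / 11
v = 190/11 m/s

190/11 m/s


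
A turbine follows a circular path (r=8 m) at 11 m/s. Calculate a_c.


Given: v = 11 m/s, r = 8 m
Using a_c = v^2 / r
a_c = 11^2 / 8
a_c = 121 / 8
a_c = 121/8 m/s^2

121/8 m/s^2


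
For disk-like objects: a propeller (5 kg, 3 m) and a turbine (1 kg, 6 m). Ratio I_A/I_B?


Given: M1=5 kg, R1=3 m, M2=1 kg, R2=6 m
For a disk: I = (1/2)*M*R^2, so I_A/I_B = (M1*R1^2)/(M2*R2^2)
M1*R1^2 = 5*9 = 45
M2*R2^2 = 1*36 = 36
I_A/I_B = 45/36 = 5/4

5/4


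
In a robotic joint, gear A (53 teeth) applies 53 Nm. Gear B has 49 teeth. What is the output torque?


Given: N1 = 53, N2 = 49, T1 = 53 Nm
Using T2/T1 = N2/N1
T2 = T1 * N2 / N1
T2 = 53 * 49 / 53
T2 = 2597 / 53
T2 = 49 Nm

49 Nm


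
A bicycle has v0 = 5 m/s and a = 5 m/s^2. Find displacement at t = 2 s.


Given: v0 = 5 m/s, a = 5 m/s^2, t = 2 s
Using s = v0*t + (1/2)*a*t^2
s = 5*2 + (1/2)*5*2^2
s = 10 + (1/2)*20
s = 10 + 10
s = 20

20 m


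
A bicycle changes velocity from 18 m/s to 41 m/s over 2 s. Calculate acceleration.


Given: initial velocity v0 = 18 m/s, final velocity v = 41 m/s, time t = 2 s
Using a = (v - v0) / t
a = (41 - 18) / 2
a = 23 / 2
a = 23/2 m/s^2

23/2 m/s^2


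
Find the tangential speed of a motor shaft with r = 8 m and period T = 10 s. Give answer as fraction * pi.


Given: radius r = 8 m, period T = 10 s
Using v = 2*pi*r / T
v = 2*pi*8 / 10
v = 16*pi / 10
v = 8/5*pi m/s

8/5*pi m/s


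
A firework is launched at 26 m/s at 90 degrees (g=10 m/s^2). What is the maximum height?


Given: v0 = 26 m/s, theta = 90 deg, g = 10 m/s^2
sin^2(90) = 1
Using H = v0^2 * sin^2(theta) / (2*g)
H = 26^2 * 1 / (2*10)
H = 676 * 1 / 20
H = 676 / 20
H = 169/5 m

169/5 m


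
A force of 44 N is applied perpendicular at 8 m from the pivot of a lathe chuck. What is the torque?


Given: F = 44 N, r = 8 m, angle = 90 deg (perpendicular)
Using tau = F * r * sin(90)
sin(90) = 1
tau = 44 * 8 * 1
tau = 352 Nm

352 Nm


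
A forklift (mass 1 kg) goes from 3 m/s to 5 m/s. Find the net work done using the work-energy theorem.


Given: m = 1 kg, v0 = 3 m/s, v = 5 m/s
Using W = (1/2)*m*(v^2 - v0^2)
v^2 = 5^2 = 25
v0^2 = 3^2 = 9
v^2 - v0^2 = 25 - 9 = 16
W = (1/2)*1*16 = 8 J

8 J


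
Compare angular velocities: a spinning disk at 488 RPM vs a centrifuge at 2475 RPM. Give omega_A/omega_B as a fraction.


Given: RPM_A = 488, RPM_B = 2475
omega = 2*pi*RPM/60, so omega_A/omega_B = RPM_A / RPM_B
omega_A/omega_B = 488 / 2475
omega_A/omega_B = 488/2475

488/2475


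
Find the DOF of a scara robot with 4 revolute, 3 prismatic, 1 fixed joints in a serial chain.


Given: serial robot with 4 revolute, 3 prismatic, 1 fixed joints
DOF contribution per joint type: revolute=1, prismatic=1, spherical=3, fixed=0
DOF = 4*1 + 3*1 + 1*0
DOF = 7

7


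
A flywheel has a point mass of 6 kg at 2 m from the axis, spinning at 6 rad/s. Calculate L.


Given: m = 6 kg, r = 2 m, omega = 6 rad/s
For a point mass: I = m*r^2
I = 6*2^2 = 6*4 = 24
L = I*omega = 24*6
L = 144 kg*m^2/s

144 kg*m^2/s


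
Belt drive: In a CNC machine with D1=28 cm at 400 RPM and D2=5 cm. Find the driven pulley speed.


Given: D1 = 28 cm, w1 = 400 RPM, D2 = 5 cm
Using D1*w1 = D2*w2
w2 = D1*w1 / D2
w2 = 28*400 / 5
w2 = 11200 / 5
w2 = 2240 RPM

2240 RPM


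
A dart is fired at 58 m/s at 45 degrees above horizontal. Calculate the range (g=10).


Given: v0 = 58 m/s, theta = 45 deg, g = 10 m/s^2
sin(2*45) = sin(90) = 1
Using R = v0^2 * sin(2*theta) / g
R = 58^2 * 1 / 10
R = 3364 / 10
R = 1682/5 m

1682/5 m


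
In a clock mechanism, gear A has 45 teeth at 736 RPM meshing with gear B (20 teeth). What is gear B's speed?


Given: N1 = 45 teeth, w1 = 736 RPM, N2 = 20 teeth
Using N1*w1 = N2*w2
w2 = N1*w1 / N2
w2 = 45*736 / 20
w2 = 33120 / 20
w2 = 1656 RPM

1656 RPM


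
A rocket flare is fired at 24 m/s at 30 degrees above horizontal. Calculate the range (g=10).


Given: v0 = 24 m/s, theta = 30 deg, g = 10 m/s^2
sin(2*30) = sin(60) = sqrt(3)/2
Using R = v0^2 * sin(2*theta) / g
R = 24^2 * (sqrt(3)/2) / 10
R = 576 * sqrt(3) / 20
R = 144/5*sqrt(3) m

144/5*sqrt(3) m


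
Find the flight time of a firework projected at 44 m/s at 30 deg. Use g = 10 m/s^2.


Given: v0 = 44 m/s, theta = 30 deg, g = 10 m/s^2
sin(30) = 1/2
Using T = 2*v0*sin(theta) / g
T = 2*44*1/2 / 10
T = 44 / 10
T = 22/5 s

22/5 s


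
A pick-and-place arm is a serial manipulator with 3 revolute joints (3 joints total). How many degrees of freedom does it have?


Given: serial robot with 3 revolute joints
DOF contribution per joint type: revolute=1, prismatic=1, spherical=3, fixed=0
DOF = 3*1
DOF = 3

3


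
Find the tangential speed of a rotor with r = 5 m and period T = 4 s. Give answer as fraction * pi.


Given: radius r = 5 m, period T = 4 s
Using v = 2*pi*r / T
v = 2*pi*5 / 4
v = 10*pi / 4
v = 5/2*pi m/s

5/2*pi m/s


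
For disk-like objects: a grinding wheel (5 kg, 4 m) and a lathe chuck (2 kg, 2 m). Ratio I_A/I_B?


Given: M1=5 kg, R1=4 m, M2=2 kg, R2=2 m
For a disk: I = (1/2)*M*R^2, so I_A/I_B = (M1*R1^2)/(M2*R2^2)
M1*R1^2 = 5*16 = 80
M2*R2^2 = 2*4 = 8
I_A/I_B = 80/8 = 10

10


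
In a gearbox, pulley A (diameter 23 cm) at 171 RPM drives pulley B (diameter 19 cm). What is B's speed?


Given: D1 = 23 cm, w1 = 171 RPM, D2 = 19 cm
Using D1*w1 = D2*w2
w2 = D1*w1 / D2
w2 = 23*171 / 19
w2 = 3933 / 19
w2 = 207 RPM

207 RPM


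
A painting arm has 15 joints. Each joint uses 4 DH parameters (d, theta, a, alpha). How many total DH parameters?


Given: 15 joints, 4 DH parameters per joint (d, theta, a, alpha)
Total DH parameters = number_of_joints * 4
Total = 15 * 4
Total = 60

60


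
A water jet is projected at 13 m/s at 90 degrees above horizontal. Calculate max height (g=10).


Given: v0 = 13 m/s, theta = 90 deg, g = 10 m/s^2
sin^2(90) = 1
Using H = v0^2 * sin^2(theta) / (2*g)
H = 13^2 * 1 / (2*10)
H = 169 * 1 / 20
H = 169 / 20
H = 169/20 m

169/20 m


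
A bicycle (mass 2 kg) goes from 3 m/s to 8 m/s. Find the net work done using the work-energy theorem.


Given: m = 2 kg, v0 = 3 m/s, v = 8 m/s
Using W = (1/2)*m*(v^2 - v0^2)
v^2 = 8^2 = 64
v0^2 = 3^2 = 9
v^2 - v0^2 = 64 - 9 = 55
W = (1/2)*2*55 = 55 J

55 J


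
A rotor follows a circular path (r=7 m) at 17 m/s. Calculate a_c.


Given: v = 17 m/s, r = 7 m
Using a_c = v^2 / r
a_c = 17^2 / 7
a_c = 289 / 7
a_c = 289/7 m/s^2

289/7 m/s^2


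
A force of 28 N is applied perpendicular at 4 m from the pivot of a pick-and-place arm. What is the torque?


Given: F = 28 N, r = 4 m, angle = 90 deg (perpendicular)
Using tau = F * r * sin(90)
sin(90) = 1
tau = 28 * 4 * 1
tau = 112 Nm

112 Nm


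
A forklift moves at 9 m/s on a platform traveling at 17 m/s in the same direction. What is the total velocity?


Given: object velocity = 9 m/s, platform velocity = 17 m/s (same direction)
Using classical velocity addition: v_total = v_object + v_platform
v_total = 9 + 17
v_total = 26 m/s

26 m/s


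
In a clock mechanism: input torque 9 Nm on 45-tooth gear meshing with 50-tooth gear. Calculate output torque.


Given: N1 = 45, N2 = 50, T1 = 9 Nm
Using T2/T1 = N2/N1
T2 = T1 * N2 / N1
T2 = 9 * 50 / 45
T2 = 450 / 45
T2 = 10 Nm

10 Nm


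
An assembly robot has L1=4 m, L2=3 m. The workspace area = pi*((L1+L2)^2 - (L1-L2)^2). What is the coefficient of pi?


Given: L1 = 4, L2 = 3
(L1+L2)^2 = (7)^2 = 49
(L1-L2)^2 = (1)^2 = 1
Difference = 49 - 1 = 48
This equals 4*L1*L2 = 4*4*3 = 48
Workspace area = 48*pi

48


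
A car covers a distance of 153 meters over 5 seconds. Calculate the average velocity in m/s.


Given: distance d = 153 m, time t = 5 s
Using v = d / t
v = 153 / 5
v = 153/5 m/s

153/5 m/s


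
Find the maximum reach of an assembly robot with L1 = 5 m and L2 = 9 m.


Given: L1 = 5 m, L2 = 9 m
For a 2-link planar arm, max reach = L1 + L2 (fully extended)
Max reach = 5 + 9
Max reach = 14 m

14 m


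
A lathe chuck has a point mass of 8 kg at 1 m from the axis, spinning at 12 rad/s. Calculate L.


Given: m = 8 kg, r = 1 m, omega = 12 rad/s
For a point mass: I = m*r^2
I = 8*1^2 = 8*1 = 8
L = I*omega = 8*12
L = 96 kg*m^2/s

96 kg*m^2/s


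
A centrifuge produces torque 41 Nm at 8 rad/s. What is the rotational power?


Given: tau = 41 Nm, omega = 8 rad/s
Using P = tau * omega
P = 41 * 8
P = 328 W

328 W


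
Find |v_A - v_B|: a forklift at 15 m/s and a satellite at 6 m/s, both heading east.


Given: v_A = 15 m/s east, v_B = 6 m/s east
Both move in the same direction; relative speed = |v_A - v_B|
|15 - 6| = |9|
= 9 m/s

9 m/s
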